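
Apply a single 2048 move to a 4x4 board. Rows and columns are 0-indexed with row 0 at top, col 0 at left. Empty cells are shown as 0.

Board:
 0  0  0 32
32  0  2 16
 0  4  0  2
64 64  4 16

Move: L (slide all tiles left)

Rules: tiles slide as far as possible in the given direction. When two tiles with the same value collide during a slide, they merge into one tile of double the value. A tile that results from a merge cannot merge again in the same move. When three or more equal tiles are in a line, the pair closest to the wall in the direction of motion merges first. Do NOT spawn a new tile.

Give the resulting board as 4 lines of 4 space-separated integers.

Answer:  32   0   0   0
 32   2  16   0
  4   2   0   0
128   4  16   0

Derivation:
Slide left:
row 0: [0, 0, 0, 32] -> [32, 0, 0, 0]
row 1: [32, 0, 2, 16] -> [32, 2, 16, 0]
row 2: [0, 4, 0, 2] -> [4, 2, 0, 0]
row 3: [64, 64, 4, 16] -> [128, 4, 16, 0]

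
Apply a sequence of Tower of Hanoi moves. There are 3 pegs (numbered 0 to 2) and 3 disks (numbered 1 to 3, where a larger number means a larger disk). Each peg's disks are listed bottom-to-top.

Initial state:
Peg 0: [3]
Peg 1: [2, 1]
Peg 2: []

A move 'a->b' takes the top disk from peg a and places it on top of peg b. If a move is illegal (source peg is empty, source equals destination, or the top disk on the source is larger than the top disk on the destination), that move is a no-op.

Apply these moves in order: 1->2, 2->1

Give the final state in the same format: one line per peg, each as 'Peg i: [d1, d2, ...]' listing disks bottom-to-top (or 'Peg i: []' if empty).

Answer: Peg 0: [3]
Peg 1: [2, 1]
Peg 2: []

Derivation:
After move 1 (1->2):
Peg 0: [3]
Peg 1: [2]
Peg 2: [1]

After move 2 (2->1):
Peg 0: [3]
Peg 1: [2, 1]
Peg 2: []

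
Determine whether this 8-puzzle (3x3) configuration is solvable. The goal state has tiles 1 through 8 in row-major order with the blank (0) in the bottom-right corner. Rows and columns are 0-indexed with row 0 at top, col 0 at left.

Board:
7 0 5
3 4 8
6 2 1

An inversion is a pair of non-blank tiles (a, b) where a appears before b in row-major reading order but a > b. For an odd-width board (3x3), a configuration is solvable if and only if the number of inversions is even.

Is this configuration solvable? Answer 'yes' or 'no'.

Inversions (pairs i<j in row-major order where tile[i] > tile[j] > 0): 20
20 is even, so the puzzle is solvable.

Answer: yes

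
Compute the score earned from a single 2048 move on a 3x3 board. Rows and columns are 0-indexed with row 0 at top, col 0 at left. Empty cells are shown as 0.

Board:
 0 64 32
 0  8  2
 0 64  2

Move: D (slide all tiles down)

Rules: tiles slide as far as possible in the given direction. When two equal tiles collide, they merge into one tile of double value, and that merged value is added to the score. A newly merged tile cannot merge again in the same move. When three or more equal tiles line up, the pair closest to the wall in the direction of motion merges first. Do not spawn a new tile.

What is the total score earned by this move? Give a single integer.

Slide down:
col 0: [0, 0, 0] -> [0, 0, 0]  score +0 (running 0)
col 1: [64, 8, 64] -> [64, 8, 64]  score +0 (running 0)
col 2: [32, 2, 2] -> [0, 32, 4]  score +4 (running 4)
Board after move:
 0 64  0
 0  8 32
 0 64  4

Answer: 4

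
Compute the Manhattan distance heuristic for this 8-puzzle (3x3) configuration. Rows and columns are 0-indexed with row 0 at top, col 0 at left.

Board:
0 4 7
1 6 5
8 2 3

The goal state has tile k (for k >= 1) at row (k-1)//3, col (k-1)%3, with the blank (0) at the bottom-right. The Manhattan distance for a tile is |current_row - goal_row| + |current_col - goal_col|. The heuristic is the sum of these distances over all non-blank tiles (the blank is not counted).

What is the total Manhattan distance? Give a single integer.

Tile 4: (0,1)->(1,0) = 2
Tile 7: (0,2)->(2,0) = 4
Tile 1: (1,0)->(0,0) = 1
Tile 6: (1,1)->(1,2) = 1
Tile 5: (1,2)->(1,1) = 1
Tile 8: (2,0)->(2,1) = 1
Tile 2: (2,1)->(0,1) = 2
Tile 3: (2,2)->(0,2) = 2
Sum: 2 + 4 + 1 + 1 + 1 + 1 + 2 + 2 = 14

Answer: 14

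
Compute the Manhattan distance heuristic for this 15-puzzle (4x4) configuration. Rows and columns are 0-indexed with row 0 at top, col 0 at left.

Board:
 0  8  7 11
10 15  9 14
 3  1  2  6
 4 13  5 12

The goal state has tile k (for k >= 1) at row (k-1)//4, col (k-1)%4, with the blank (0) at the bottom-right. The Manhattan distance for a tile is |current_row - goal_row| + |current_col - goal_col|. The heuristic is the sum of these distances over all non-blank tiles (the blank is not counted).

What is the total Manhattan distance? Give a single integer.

Tile 8: at (0,1), goal (1,3), distance |0-1|+|1-3| = 3
Tile 7: at (0,2), goal (1,2), distance |0-1|+|2-2| = 1
Tile 11: at (0,3), goal (2,2), distance |0-2|+|3-2| = 3
Tile 10: at (1,0), goal (2,1), distance |1-2|+|0-1| = 2
Tile 15: at (1,1), goal (3,2), distance |1-3|+|1-2| = 3
Tile 9: at (1,2), goal (2,0), distance |1-2|+|2-0| = 3
Tile 14: at (1,3), goal (3,1), distance |1-3|+|3-1| = 4
Tile 3: at (2,0), goal (0,2), distance |2-0|+|0-2| = 4
Tile 1: at (2,1), goal (0,0), distance |2-0|+|1-0| = 3
Tile 2: at (2,2), goal (0,1), distance |2-0|+|2-1| = 3
Tile 6: at (2,3), goal (1,1), distance |2-1|+|3-1| = 3
Tile 4: at (3,0), goal (0,3), distance |3-0|+|0-3| = 6
Tile 13: at (3,1), goal (3,0), distance |3-3|+|1-0| = 1
Tile 5: at (3,2), goal (1,0), distance |3-1|+|2-0| = 4
Tile 12: at (3,3), goal (2,3), distance |3-2|+|3-3| = 1
Sum: 3 + 1 + 3 + 2 + 3 + 3 + 4 + 4 + 3 + 3 + 3 + 6 + 1 + 4 + 1 = 44

Answer: 44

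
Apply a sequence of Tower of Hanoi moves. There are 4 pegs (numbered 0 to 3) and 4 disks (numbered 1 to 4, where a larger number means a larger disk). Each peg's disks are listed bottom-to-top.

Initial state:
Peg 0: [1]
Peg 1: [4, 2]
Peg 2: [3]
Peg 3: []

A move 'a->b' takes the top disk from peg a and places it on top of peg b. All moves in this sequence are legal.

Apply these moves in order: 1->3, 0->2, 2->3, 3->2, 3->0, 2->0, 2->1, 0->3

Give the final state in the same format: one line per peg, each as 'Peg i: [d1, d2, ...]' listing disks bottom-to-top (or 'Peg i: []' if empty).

After move 1 (1->3):
Peg 0: [1]
Peg 1: [4]
Peg 2: [3]
Peg 3: [2]

After move 2 (0->2):
Peg 0: []
Peg 1: [4]
Peg 2: [3, 1]
Peg 3: [2]

After move 3 (2->3):
Peg 0: []
Peg 1: [4]
Peg 2: [3]
Peg 3: [2, 1]

After move 4 (3->2):
Peg 0: []
Peg 1: [4]
Peg 2: [3, 1]
Peg 3: [2]

After move 5 (3->0):
Peg 0: [2]
Peg 1: [4]
Peg 2: [3, 1]
Peg 3: []

After move 6 (2->0):
Peg 0: [2, 1]
Peg 1: [4]
Peg 2: [3]
Peg 3: []

After move 7 (2->1):
Peg 0: [2, 1]
Peg 1: [4, 3]
Peg 2: []
Peg 3: []

After move 8 (0->3):
Peg 0: [2]
Peg 1: [4, 3]
Peg 2: []
Peg 3: [1]

Answer: Peg 0: [2]
Peg 1: [4, 3]
Peg 2: []
Peg 3: [1]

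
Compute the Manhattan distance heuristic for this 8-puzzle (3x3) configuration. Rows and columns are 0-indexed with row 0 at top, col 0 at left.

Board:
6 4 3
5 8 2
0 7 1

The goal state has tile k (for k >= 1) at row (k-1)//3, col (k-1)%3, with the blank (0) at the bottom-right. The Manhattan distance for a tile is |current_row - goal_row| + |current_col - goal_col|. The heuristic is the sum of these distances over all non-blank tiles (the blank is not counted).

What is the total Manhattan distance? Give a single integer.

Answer: 14

Derivation:
Tile 6: at (0,0), goal (1,2), distance |0-1|+|0-2| = 3
Tile 4: at (0,1), goal (1,0), distance |0-1|+|1-0| = 2
Tile 3: at (0,2), goal (0,2), distance |0-0|+|2-2| = 0
Tile 5: at (1,0), goal (1,1), distance |1-1|+|0-1| = 1
Tile 8: at (1,1), goal (2,1), distance |1-2|+|1-1| = 1
Tile 2: at (1,2), goal (0,1), distance |1-0|+|2-1| = 2
Tile 7: at (2,1), goal (2,0), distance |2-2|+|1-0| = 1
Tile 1: at (2,2), goal (0,0), distance |2-0|+|2-0| = 4
Sum: 3 + 2 + 0 + 1 + 1 + 2 + 1 + 4 = 14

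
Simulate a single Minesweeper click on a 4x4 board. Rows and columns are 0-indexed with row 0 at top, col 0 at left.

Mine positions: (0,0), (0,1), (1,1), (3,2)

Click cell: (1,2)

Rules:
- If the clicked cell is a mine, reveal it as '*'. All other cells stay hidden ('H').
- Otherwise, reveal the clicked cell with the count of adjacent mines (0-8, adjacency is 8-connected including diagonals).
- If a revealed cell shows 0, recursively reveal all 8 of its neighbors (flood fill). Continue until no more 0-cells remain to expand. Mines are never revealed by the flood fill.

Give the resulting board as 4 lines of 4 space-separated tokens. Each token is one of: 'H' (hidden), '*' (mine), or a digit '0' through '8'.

H H H H
H H 2 H
H H H H
H H H H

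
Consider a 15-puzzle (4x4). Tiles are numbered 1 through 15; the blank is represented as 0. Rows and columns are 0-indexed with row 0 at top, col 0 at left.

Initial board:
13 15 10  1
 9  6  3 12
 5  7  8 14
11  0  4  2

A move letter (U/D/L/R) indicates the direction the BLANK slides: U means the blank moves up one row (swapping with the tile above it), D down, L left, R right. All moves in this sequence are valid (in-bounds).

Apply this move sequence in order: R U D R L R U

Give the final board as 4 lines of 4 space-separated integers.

Answer: 13 15 10  1
 9  6  3 12
 5  7  8  0
11  4  2 14

Derivation:
After move 1 (R):
13 15 10  1
 9  6  3 12
 5  7  8 14
11  4  0  2

After move 2 (U):
13 15 10  1
 9  6  3 12
 5  7  0 14
11  4  8  2

After move 3 (D):
13 15 10  1
 9  6  3 12
 5  7  8 14
11  4  0  2

After move 4 (R):
13 15 10  1
 9  6  3 12
 5  7  8 14
11  4  2  0

After move 5 (L):
13 15 10  1
 9  6  3 12
 5  7  8 14
11  4  0  2

After move 6 (R):
13 15 10  1
 9  6  3 12
 5  7  8 14
11  4  2  0

After move 7 (U):
13 15 10  1
 9  6  3 12
 5  7  8  0
11  4  2 14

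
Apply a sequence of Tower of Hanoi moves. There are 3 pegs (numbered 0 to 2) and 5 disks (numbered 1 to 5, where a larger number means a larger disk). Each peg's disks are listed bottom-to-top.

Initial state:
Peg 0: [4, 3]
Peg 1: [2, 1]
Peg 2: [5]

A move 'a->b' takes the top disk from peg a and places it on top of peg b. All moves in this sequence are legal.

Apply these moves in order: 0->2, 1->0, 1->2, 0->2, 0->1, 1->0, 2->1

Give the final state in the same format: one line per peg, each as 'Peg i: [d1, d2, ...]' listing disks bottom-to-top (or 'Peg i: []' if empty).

Answer: Peg 0: [4]
Peg 1: [1]
Peg 2: [5, 3, 2]

Derivation:
After move 1 (0->2):
Peg 0: [4]
Peg 1: [2, 1]
Peg 2: [5, 3]

After move 2 (1->0):
Peg 0: [4, 1]
Peg 1: [2]
Peg 2: [5, 3]

After move 3 (1->2):
Peg 0: [4, 1]
Peg 1: []
Peg 2: [5, 3, 2]

After move 4 (0->2):
Peg 0: [4]
Peg 1: []
Peg 2: [5, 3, 2, 1]

After move 5 (0->1):
Peg 0: []
Peg 1: [4]
Peg 2: [5, 3, 2, 1]

After move 6 (1->0):
Peg 0: [4]
Peg 1: []
Peg 2: [5, 3, 2, 1]

After move 7 (2->1):
Peg 0: [4]
Peg 1: [1]
Peg 2: [5, 3, 2]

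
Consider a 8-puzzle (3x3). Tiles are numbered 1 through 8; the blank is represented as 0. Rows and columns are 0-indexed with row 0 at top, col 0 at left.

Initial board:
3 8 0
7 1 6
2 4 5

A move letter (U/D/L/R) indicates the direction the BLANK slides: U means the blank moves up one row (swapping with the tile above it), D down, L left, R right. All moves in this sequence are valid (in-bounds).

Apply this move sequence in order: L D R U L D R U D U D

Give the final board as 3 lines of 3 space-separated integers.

Answer: 3 6 1
7 8 0
2 4 5

Derivation:
After move 1 (L):
3 0 8
7 1 6
2 4 5

After move 2 (D):
3 1 8
7 0 6
2 4 5

After move 3 (R):
3 1 8
7 6 0
2 4 5

After move 4 (U):
3 1 0
7 6 8
2 4 5

After move 5 (L):
3 0 1
7 6 8
2 4 5

After move 6 (D):
3 6 1
7 0 8
2 4 5

After move 7 (R):
3 6 1
7 8 0
2 4 5

After move 8 (U):
3 6 0
7 8 1
2 4 5

After move 9 (D):
3 6 1
7 8 0
2 4 5

After move 10 (U):
3 6 0
7 8 1
2 4 5

After move 11 (D):
3 6 1
7 8 0
2 4 5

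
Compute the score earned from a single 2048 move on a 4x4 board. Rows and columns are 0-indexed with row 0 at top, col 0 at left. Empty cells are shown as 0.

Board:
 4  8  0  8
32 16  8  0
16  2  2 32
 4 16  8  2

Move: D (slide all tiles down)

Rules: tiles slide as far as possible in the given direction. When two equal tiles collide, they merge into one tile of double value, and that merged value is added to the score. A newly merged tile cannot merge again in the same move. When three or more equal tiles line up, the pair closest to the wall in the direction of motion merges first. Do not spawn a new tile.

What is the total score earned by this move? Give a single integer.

Answer: 0

Derivation:
Slide down:
col 0: [4, 32, 16, 4] -> [4, 32, 16, 4]  score +0 (running 0)
col 1: [8, 16, 2, 16] -> [8, 16, 2, 16]  score +0 (running 0)
col 2: [0, 8, 2, 8] -> [0, 8, 2, 8]  score +0 (running 0)
col 3: [8, 0, 32, 2] -> [0, 8, 32, 2]  score +0 (running 0)
Board after move:
 4  8  0  0
32 16  8  8
16  2  2 32
 4 16  8  2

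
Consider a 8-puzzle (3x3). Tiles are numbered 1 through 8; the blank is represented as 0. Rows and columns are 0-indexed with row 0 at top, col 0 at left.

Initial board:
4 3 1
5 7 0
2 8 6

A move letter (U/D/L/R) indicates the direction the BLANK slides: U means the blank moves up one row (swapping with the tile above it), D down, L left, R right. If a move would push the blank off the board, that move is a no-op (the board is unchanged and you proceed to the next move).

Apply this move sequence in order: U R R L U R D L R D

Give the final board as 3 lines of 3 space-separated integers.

Answer: 4 3 1
5 7 6
2 8 0

Derivation:
After move 1 (U):
4 3 0
5 7 1
2 8 6

After move 2 (R):
4 3 0
5 7 1
2 8 6

After move 3 (R):
4 3 0
5 7 1
2 8 6

After move 4 (L):
4 0 3
5 7 1
2 8 6

After move 5 (U):
4 0 3
5 7 1
2 8 6

After move 6 (R):
4 3 0
5 7 1
2 8 6

After move 7 (D):
4 3 1
5 7 0
2 8 6

After move 8 (L):
4 3 1
5 0 7
2 8 6

After move 9 (R):
4 3 1
5 7 0
2 8 6

After move 10 (D):
4 3 1
5 7 6
2 8 0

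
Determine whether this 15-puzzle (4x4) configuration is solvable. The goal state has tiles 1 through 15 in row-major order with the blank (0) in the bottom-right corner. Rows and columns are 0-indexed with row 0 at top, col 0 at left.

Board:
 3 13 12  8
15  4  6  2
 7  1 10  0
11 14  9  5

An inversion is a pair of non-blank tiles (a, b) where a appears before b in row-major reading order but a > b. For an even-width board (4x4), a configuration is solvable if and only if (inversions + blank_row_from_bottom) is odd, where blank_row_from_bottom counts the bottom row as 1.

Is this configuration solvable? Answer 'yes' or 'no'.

Inversions: 54
Blank is in row 2 (0-indexed from top), which is row 2 counting from the bottom (bottom = 1).
54 + 2 = 56, which is even, so the puzzle is not solvable.

Answer: no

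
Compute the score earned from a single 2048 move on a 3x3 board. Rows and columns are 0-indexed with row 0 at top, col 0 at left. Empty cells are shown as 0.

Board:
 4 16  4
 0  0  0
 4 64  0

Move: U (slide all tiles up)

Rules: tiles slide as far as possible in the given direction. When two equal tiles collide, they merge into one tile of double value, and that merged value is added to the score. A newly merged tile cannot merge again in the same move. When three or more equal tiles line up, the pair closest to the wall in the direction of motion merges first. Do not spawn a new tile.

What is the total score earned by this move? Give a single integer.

Slide up:
col 0: [4, 0, 4] -> [8, 0, 0]  score +8 (running 8)
col 1: [16, 0, 64] -> [16, 64, 0]  score +0 (running 8)
col 2: [4, 0, 0] -> [4, 0, 0]  score +0 (running 8)
Board after move:
 8 16  4
 0 64  0
 0  0  0

Answer: 8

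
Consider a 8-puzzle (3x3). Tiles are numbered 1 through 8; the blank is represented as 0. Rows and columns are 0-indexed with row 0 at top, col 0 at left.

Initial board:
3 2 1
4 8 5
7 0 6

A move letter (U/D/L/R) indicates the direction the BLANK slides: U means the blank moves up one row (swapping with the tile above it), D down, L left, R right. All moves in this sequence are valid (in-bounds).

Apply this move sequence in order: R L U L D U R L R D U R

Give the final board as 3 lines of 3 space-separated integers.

Answer: 3 2 1
4 5 0
7 8 6

Derivation:
After move 1 (R):
3 2 1
4 8 5
7 6 0

After move 2 (L):
3 2 1
4 8 5
7 0 6

After move 3 (U):
3 2 1
4 0 5
7 8 6

After move 4 (L):
3 2 1
0 4 5
7 8 6

After move 5 (D):
3 2 1
7 4 5
0 8 6

After move 6 (U):
3 2 1
0 4 5
7 8 6

After move 7 (R):
3 2 1
4 0 5
7 8 6

After move 8 (L):
3 2 1
0 4 5
7 8 6

After move 9 (R):
3 2 1
4 0 5
7 8 6

After move 10 (D):
3 2 1
4 8 5
7 0 6

After move 11 (U):
3 2 1
4 0 5
7 8 6

After move 12 (R):
3 2 1
4 5 0
7 8 6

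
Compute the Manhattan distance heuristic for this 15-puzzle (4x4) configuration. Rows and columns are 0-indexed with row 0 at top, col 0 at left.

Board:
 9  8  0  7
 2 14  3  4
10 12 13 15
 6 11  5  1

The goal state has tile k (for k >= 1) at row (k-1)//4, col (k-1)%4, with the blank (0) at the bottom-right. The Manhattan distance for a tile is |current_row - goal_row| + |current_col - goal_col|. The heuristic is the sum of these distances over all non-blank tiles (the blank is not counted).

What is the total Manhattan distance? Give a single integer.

Tile 9: at (0,0), goal (2,0), distance |0-2|+|0-0| = 2
Tile 8: at (0,1), goal (1,3), distance |0-1|+|1-3| = 3
Tile 7: at (0,3), goal (1,2), distance |0-1|+|3-2| = 2
Tile 2: at (1,0), goal (0,1), distance |1-0|+|0-1| = 2
Tile 14: at (1,1), goal (3,1), distance |1-3|+|1-1| = 2
Tile 3: at (1,2), goal (0,2), distance |1-0|+|2-2| = 1
Tile 4: at (1,3), goal (0,3), distance |1-0|+|3-3| = 1
Tile 10: at (2,0), goal (2,1), distance |2-2|+|0-1| = 1
Tile 12: at (2,1), goal (2,3), distance |2-2|+|1-3| = 2
Tile 13: at (2,2), goal (3,0), distance |2-3|+|2-0| = 3
Tile 15: at (2,3), goal (3,2), distance |2-3|+|3-2| = 2
Tile 6: at (3,0), goal (1,1), distance |3-1|+|0-1| = 3
Tile 11: at (3,1), goal (2,2), distance |3-2|+|1-2| = 2
Tile 5: at (3,2), goal (1,0), distance |3-1|+|2-0| = 4
Tile 1: at (3,3), goal (0,0), distance |3-0|+|3-0| = 6
Sum: 2 + 3 + 2 + 2 + 2 + 1 + 1 + 1 + 2 + 3 + 2 + 3 + 2 + 4 + 6 = 36

Answer: 36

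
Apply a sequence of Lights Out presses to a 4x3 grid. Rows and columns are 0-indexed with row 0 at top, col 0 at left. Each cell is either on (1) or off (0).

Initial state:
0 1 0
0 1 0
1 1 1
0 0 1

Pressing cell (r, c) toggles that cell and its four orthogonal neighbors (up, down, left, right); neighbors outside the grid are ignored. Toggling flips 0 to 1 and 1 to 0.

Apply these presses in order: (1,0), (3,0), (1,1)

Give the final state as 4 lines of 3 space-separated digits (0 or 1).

After press 1 at (1,0):
1 1 0
1 0 0
0 1 1
0 0 1

After press 2 at (3,0):
1 1 0
1 0 0
1 1 1
1 1 1

After press 3 at (1,1):
1 0 0
0 1 1
1 0 1
1 1 1

Answer: 1 0 0
0 1 1
1 0 1
1 1 1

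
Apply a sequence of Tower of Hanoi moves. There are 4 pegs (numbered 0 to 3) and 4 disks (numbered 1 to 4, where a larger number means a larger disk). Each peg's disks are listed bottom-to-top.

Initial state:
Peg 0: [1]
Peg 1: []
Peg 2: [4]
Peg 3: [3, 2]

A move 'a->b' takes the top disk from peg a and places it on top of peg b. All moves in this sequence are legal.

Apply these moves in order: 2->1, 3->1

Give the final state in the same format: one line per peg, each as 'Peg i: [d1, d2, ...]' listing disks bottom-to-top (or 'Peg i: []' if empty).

Answer: Peg 0: [1]
Peg 1: [4, 2]
Peg 2: []
Peg 3: [3]

Derivation:
After move 1 (2->1):
Peg 0: [1]
Peg 1: [4]
Peg 2: []
Peg 3: [3, 2]

After move 2 (3->1):
Peg 0: [1]
Peg 1: [4, 2]
Peg 2: []
Peg 3: [3]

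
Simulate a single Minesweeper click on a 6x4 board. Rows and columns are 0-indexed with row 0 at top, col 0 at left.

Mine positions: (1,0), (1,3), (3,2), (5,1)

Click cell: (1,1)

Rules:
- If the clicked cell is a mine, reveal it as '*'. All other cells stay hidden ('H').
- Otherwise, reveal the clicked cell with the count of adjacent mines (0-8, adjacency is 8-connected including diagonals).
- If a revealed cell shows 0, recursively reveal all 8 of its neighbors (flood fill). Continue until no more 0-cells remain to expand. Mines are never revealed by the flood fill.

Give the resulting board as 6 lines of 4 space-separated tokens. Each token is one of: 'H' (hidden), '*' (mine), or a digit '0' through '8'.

H H H H
H 1 H H
H H H H
H H H H
H H H H
H H H H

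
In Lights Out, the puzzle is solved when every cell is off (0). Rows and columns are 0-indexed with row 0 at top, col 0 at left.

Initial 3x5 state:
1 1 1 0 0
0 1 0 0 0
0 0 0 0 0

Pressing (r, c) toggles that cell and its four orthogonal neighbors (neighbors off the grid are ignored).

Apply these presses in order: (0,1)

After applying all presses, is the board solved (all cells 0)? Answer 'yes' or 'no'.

Answer: yes

Derivation:
After press 1 at (0,1):
0 0 0 0 0
0 0 0 0 0
0 0 0 0 0

Lights still on: 0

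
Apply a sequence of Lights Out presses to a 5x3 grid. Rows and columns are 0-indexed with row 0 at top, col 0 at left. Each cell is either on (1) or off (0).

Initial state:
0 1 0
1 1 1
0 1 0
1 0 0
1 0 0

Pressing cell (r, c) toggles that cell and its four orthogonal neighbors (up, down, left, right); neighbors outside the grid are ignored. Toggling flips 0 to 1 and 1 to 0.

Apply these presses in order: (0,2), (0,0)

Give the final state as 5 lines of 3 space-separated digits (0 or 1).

After press 1 at (0,2):
0 0 1
1 1 0
0 1 0
1 0 0
1 0 0

After press 2 at (0,0):
1 1 1
0 1 0
0 1 0
1 0 0
1 0 0

Answer: 1 1 1
0 1 0
0 1 0
1 0 0
1 0 0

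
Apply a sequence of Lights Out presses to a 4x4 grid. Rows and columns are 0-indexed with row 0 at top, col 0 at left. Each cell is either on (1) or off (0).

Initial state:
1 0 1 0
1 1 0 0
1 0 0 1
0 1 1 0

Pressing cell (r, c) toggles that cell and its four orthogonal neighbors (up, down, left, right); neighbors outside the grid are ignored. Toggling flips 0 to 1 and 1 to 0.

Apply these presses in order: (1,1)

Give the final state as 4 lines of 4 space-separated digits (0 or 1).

Answer: 1 1 1 0
0 0 1 0
1 1 0 1
0 1 1 0

Derivation:
After press 1 at (1,1):
1 1 1 0
0 0 1 0
1 1 0 1
0 1 1 0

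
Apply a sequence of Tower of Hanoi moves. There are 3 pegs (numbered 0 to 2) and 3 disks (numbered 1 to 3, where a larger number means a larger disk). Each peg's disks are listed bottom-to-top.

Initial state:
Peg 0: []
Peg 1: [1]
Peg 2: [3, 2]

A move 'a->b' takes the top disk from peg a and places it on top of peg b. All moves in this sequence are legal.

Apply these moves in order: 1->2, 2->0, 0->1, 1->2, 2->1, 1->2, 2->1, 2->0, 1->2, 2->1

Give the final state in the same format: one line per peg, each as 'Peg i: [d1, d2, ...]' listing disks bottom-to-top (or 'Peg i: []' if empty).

After move 1 (1->2):
Peg 0: []
Peg 1: []
Peg 2: [3, 2, 1]

After move 2 (2->0):
Peg 0: [1]
Peg 1: []
Peg 2: [3, 2]

After move 3 (0->1):
Peg 0: []
Peg 1: [1]
Peg 2: [3, 2]

After move 4 (1->2):
Peg 0: []
Peg 1: []
Peg 2: [3, 2, 1]

After move 5 (2->1):
Peg 0: []
Peg 1: [1]
Peg 2: [3, 2]

After move 6 (1->2):
Peg 0: []
Peg 1: []
Peg 2: [3, 2, 1]

After move 7 (2->1):
Peg 0: []
Peg 1: [1]
Peg 2: [3, 2]

After move 8 (2->0):
Peg 0: [2]
Peg 1: [1]
Peg 2: [3]

After move 9 (1->2):
Peg 0: [2]
Peg 1: []
Peg 2: [3, 1]

After move 10 (2->1):
Peg 0: [2]
Peg 1: [1]
Peg 2: [3]

Answer: Peg 0: [2]
Peg 1: [1]
Peg 2: [3]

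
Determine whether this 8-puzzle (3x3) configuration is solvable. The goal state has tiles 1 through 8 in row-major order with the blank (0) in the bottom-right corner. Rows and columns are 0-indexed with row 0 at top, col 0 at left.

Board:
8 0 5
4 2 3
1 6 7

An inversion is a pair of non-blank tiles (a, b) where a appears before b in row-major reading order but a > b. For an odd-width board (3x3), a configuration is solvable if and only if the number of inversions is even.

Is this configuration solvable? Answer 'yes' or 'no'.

Inversions (pairs i<j in row-major order where tile[i] > tile[j] > 0): 16
16 is even, so the puzzle is solvable.

Answer: yes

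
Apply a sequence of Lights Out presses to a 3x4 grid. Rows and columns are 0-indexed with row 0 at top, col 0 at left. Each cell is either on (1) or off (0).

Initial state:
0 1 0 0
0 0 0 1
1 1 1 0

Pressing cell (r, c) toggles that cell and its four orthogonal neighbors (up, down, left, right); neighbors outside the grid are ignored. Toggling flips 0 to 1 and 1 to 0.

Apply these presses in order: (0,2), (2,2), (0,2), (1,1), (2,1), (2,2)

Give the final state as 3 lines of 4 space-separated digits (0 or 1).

Answer: 0 0 0 0
1 0 1 1
0 1 0 0

Derivation:
After press 1 at (0,2):
0 0 1 1
0 0 1 1
1 1 1 0

After press 2 at (2,2):
0 0 1 1
0 0 0 1
1 0 0 1

After press 3 at (0,2):
0 1 0 0
0 0 1 1
1 0 0 1

After press 4 at (1,1):
0 0 0 0
1 1 0 1
1 1 0 1

After press 5 at (2,1):
0 0 0 0
1 0 0 1
0 0 1 1

After press 6 at (2,2):
0 0 0 0
1 0 1 1
0 1 0 0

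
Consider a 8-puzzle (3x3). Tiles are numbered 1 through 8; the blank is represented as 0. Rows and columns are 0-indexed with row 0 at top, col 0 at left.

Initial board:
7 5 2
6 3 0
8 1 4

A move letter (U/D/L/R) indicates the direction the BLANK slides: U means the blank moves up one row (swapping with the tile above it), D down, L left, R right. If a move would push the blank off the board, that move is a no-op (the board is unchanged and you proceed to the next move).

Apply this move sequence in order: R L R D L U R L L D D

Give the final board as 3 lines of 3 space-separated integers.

Answer: 7 5 2
8 6 4
0 3 1

Derivation:
After move 1 (R):
7 5 2
6 3 0
8 1 4

After move 2 (L):
7 5 2
6 0 3
8 1 4

After move 3 (R):
7 5 2
6 3 0
8 1 4

After move 4 (D):
7 5 2
6 3 4
8 1 0

After move 5 (L):
7 5 2
6 3 4
8 0 1

After move 6 (U):
7 5 2
6 0 4
8 3 1

After move 7 (R):
7 5 2
6 4 0
8 3 1

After move 8 (L):
7 5 2
6 0 4
8 3 1

After move 9 (L):
7 5 2
0 6 4
8 3 1

After move 10 (D):
7 5 2
8 6 4
0 3 1

After move 11 (D):
7 5 2
8 6 4
0 3 1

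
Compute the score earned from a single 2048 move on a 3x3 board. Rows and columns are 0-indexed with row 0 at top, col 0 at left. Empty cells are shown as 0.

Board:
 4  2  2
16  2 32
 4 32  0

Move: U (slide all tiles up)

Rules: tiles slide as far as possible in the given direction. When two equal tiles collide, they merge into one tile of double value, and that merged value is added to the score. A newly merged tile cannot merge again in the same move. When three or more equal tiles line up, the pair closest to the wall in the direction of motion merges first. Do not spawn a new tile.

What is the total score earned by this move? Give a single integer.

Slide up:
col 0: [4, 16, 4] -> [4, 16, 4]  score +0 (running 0)
col 1: [2, 2, 32] -> [4, 32, 0]  score +4 (running 4)
col 2: [2, 32, 0] -> [2, 32, 0]  score +0 (running 4)
Board after move:
 4  4  2
16 32 32
 4  0  0

Answer: 4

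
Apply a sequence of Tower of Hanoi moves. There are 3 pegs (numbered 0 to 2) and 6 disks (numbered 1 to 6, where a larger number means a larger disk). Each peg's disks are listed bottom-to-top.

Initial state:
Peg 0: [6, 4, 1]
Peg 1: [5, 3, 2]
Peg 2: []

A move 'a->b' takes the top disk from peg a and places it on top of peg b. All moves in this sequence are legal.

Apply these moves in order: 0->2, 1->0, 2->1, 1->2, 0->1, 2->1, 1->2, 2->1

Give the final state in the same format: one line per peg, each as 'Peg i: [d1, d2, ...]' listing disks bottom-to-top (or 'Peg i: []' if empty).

After move 1 (0->2):
Peg 0: [6, 4]
Peg 1: [5, 3, 2]
Peg 2: [1]

After move 2 (1->0):
Peg 0: [6, 4, 2]
Peg 1: [5, 3]
Peg 2: [1]

After move 3 (2->1):
Peg 0: [6, 4, 2]
Peg 1: [5, 3, 1]
Peg 2: []

After move 4 (1->2):
Peg 0: [6, 4, 2]
Peg 1: [5, 3]
Peg 2: [1]

After move 5 (0->1):
Peg 0: [6, 4]
Peg 1: [5, 3, 2]
Peg 2: [1]

After move 6 (2->1):
Peg 0: [6, 4]
Peg 1: [5, 3, 2, 1]
Peg 2: []

After move 7 (1->2):
Peg 0: [6, 4]
Peg 1: [5, 3, 2]
Peg 2: [1]

After move 8 (2->1):
Peg 0: [6, 4]
Peg 1: [5, 3, 2, 1]
Peg 2: []

Answer: Peg 0: [6, 4]
Peg 1: [5, 3, 2, 1]
Peg 2: []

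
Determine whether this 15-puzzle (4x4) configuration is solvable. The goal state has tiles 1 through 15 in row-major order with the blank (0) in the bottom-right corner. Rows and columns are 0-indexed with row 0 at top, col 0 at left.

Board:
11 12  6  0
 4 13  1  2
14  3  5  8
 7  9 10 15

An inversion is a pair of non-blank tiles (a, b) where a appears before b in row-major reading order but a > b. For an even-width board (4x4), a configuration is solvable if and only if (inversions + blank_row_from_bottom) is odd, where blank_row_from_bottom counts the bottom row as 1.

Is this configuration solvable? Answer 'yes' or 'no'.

Answer: yes

Derivation:
Inversions: 43
Blank is in row 0 (0-indexed from top), which is row 4 counting from the bottom (bottom = 1).
43 + 4 = 47, which is odd, so the puzzle is solvable.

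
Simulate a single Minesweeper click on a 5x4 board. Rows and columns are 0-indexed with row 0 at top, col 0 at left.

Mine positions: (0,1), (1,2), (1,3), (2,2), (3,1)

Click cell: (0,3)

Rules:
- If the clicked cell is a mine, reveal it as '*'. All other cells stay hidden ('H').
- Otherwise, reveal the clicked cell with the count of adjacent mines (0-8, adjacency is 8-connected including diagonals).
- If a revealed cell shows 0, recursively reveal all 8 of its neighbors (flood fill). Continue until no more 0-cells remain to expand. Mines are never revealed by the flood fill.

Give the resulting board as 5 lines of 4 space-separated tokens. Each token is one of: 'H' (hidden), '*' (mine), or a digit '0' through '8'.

H H H 2
H H H H
H H H H
H H H H
H H H H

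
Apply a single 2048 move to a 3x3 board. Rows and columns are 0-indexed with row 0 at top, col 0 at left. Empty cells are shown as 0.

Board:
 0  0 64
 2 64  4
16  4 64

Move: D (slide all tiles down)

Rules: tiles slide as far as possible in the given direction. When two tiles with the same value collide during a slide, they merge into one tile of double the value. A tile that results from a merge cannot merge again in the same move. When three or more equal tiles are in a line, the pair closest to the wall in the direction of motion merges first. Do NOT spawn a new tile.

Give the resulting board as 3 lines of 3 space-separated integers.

Slide down:
col 0: [0, 2, 16] -> [0, 2, 16]
col 1: [0, 64, 4] -> [0, 64, 4]
col 2: [64, 4, 64] -> [64, 4, 64]

Answer:  0  0 64
 2 64  4
16  4 64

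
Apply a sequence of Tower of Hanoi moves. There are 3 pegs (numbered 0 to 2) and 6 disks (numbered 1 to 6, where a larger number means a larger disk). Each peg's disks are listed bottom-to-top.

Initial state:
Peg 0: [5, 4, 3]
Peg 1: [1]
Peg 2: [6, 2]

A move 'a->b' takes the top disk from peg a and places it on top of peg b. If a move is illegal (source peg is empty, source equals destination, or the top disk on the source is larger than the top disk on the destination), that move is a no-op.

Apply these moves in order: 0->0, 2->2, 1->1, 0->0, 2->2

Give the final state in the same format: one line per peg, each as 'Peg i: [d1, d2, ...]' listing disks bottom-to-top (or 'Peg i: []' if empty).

After move 1 (0->0):
Peg 0: [5, 4, 3]
Peg 1: [1]
Peg 2: [6, 2]

After move 2 (2->2):
Peg 0: [5, 4, 3]
Peg 1: [1]
Peg 2: [6, 2]

After move 3 (1->1):
Peg 0: [5, 4, 3]
Peg 1: [1]
Peg 2: [6, 2]

After move 4 (0->0):
Peg 0: [5, 4, 3]
Peg 1: [1]
Peg 2: [6, 2]

After move 5 (2->2):
Peg 0: [5, 4, 3]
Peg 1: [1]
Peg 2: [6, 2]

Answer: Peg 0: [5, 4, 3]
Peg 1: [1]
Peg 2: [6, 2]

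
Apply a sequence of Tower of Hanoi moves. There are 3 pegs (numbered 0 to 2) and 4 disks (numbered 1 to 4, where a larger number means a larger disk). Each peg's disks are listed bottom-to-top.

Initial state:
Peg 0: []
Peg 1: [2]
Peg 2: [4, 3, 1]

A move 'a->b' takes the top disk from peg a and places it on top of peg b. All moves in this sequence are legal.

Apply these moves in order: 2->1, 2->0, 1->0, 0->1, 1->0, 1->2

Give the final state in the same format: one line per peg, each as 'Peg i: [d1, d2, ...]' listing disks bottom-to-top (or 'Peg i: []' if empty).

After move 1 (2->1):
Peg 0: []
Peg 1: [2, 1]
Peg 2: [4, 3]

After move 2 (2->0):
Peg 0: [3]
Peg 1: [2, 1]
Peg 2: [4]

After move 3 (1->0):
Peg 0: [3, 1]
Peg 1: [2]
Peg 2: [4]

After move 4 (0->1):
Peg 0: [3]
Peg 1: [2, 1]
Peg 2: [4]

After move 5 (1->0):
Peg 0: [3, 1]
Peg 1: [2]
Peg 2: [4]

After move 6 (1->2):
Peg 0: [3, 1]
Peg 1: []
Peg 2: [4, 2]

Answer: Peg 0: [3, 1]
Peg 1: []
Peg 2: [4, 2]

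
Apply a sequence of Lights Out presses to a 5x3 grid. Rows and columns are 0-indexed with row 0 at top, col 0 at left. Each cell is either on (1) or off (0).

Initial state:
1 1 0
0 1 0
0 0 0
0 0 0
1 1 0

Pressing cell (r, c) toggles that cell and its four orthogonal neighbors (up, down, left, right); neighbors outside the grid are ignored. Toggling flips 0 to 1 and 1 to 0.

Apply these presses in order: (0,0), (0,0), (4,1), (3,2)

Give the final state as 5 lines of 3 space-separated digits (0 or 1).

Answer: 1 1 0
0 1 0
0 0 1
0 0 1
0 0 0

Derivation:
After press 1 at (0,0):
0 0 0
1 1 0
0 0 0
0 0 0
1 1 0

After press 2 at (0,0):
1 1 0
0 1 0
0 0 0
0 0 0
1 1 0

After press 3 at (4,1):
1 1 0
0 1 0
0 0 0
0 1 0
0 0 1

After press 4 at (3,2):
1 1 0
0 1 0
0 0 1
0 0 1
0 0 0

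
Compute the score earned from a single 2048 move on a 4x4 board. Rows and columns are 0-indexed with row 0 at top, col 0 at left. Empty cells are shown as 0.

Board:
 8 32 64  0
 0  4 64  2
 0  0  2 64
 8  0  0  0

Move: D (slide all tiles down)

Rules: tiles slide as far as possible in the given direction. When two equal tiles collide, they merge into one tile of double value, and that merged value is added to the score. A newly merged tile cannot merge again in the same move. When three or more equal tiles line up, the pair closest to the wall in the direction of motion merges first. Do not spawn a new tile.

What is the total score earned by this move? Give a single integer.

Answer: 144

Derivation:
Slide down:
col 0: [8, 0, 0, 8] -> [0, 0, 0, 16]  score +16 (running 16)
col 1: [32, 4, 0, 0] -> [0, 0, 32, 4]  score +0 (running 16)
col 2: [64, 64, 2, 0] -> [0, 0, 128, 2]  score +128 (running 144)
col 3: [0, 2, 64, 0] -> [0, 0, 2, 64]  score +0 (running 144)
Board after move:
  0   0   0   0
  0   0   0   0
  0  32 128   2
 16   4   2  64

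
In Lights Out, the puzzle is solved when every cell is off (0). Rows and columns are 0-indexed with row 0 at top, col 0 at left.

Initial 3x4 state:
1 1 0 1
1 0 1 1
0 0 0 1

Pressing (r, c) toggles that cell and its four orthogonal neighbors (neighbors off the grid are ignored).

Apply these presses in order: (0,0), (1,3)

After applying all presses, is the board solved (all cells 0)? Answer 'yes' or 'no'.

After press 1 at (0,0):
0 0 0 1
0 0 1 1
0 0 0 1

After press 2 at (1,3):
0 0 0 0
0 0 0 0
0 0 0 0

Lights still on: 0

Answer: yes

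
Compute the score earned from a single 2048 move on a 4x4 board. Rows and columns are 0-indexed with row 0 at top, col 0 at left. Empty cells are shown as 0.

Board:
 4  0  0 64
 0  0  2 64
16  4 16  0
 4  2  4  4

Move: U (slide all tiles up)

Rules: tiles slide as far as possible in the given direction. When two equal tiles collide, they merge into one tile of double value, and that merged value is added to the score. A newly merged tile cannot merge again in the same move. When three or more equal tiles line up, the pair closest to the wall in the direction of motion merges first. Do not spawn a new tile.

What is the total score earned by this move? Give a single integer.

Slide up:
col 0: [4, 0, 16, 4] -> [4, 16, 4, 0]  score +0 (running 0)
col 1: [0, 0, 4, 2] -> [4, 2, 0, 0]  score +0 (running 0)
col 2: [0, 2, 16, 4] -> [2, 16, 4, 0]  score +0 (running 0)
col 3: [64, 64, 0, 4] -> [128, 4, 0, 0]  score +128 (running 128)
Board after move:
  4   4   2 128
 16   2  16   4
  4   0   4   0
  0   0   0   0

Answer: 128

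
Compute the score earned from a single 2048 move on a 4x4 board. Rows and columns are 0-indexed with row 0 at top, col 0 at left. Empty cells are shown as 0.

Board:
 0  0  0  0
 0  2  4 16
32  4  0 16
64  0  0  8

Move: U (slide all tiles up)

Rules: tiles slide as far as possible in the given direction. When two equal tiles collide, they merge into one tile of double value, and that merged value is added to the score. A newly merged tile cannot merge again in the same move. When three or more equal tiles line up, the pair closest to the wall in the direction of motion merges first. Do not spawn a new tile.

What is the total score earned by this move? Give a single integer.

Slide up:
col 0: [0, 0, 32, 64] -> [32, 64, 0, 0]  score +0 (running 0)
col 1: [0, 2, 4, 0] -> [2, 4, 0, 0]  score +0 (running 0)
col 2: [0, 4, 0, 0] -> [4, 0, 0, 0]  score +0 (running 0)
col 3: [0, 16, 16, 8] -> [32, 8, 0, 0]  score +32 (running 32)
Board after move:
32  2  4 32
64  4  0  8
 0  0  0  0
 0  0  0  0

Answer: 32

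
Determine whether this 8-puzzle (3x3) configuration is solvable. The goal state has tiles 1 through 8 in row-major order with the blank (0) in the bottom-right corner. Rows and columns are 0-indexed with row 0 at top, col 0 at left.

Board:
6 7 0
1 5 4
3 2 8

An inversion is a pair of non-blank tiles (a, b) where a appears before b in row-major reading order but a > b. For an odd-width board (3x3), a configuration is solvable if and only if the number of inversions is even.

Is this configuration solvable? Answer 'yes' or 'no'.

Answer: yes

Derivation:
Inversions (pairs i<j in row-major order where tile[i] > tile[j] > 0): 16
16 is even, so the puzzle is solvable.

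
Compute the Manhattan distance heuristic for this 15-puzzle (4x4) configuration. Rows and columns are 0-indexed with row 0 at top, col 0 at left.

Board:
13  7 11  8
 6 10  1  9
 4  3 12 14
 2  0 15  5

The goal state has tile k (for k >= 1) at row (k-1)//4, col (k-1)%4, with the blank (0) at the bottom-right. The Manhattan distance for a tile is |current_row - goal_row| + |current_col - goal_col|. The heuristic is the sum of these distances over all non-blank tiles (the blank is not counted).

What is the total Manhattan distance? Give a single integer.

Answer: 38

Derivation:
Tile 13: at (0,0), goal (3,0), distance |0-3|+|0-0| = 3
Tile 7: at (0,1), goal (1,2), distance |0-1|+|1-2| = 2
Tile 11: at (0,2), goal (2,2), distance |0-2|+|2-2| = 2
Tile 8: at (0,3), goal (1,3), distance |0-1|+|3-3| = 1
Tile 6: at (1,0), goal (1,1), distance |1-1|+|0-1| = 1
Tile 10: at (1,1), goal (2,1), distance |1-2|+|1-1| = 1
Tile 1: at (1,2), goal (0,0), distance |1-0|+|2-0| = 3
Tile 9: at (1,3), goal (2,0), distance |1-2|+|3-0| = 4
Tile 4: at (2,0), goal (0,3), distance |2-0|+|0-3| = 5
Tile 3: at (2,1), goal (0,2), distance |2-0|+|1-2| = 3
Tile 12: at (2,2), goal (2,3), distance |2-2|+|2-3| = 1
Tile 14: at (2,3), goal (3,1), distance |2-3|+|3-1| = 3
Tile 2: at (3,0), goal (0,1), distance |3-0|+|0-1| = 4
Tile 15: at (3,2), goal (3,2), distance |3-3|+|2-2| = 0
Tile 5: at (3,3), goal (1,0), distance |3-1|+|3-0| = 5
Sum: 3 + 2 + 2 + 1 + 1 + 1 + 3 + 4 + 5 + 3 + 1 + 3 + 4 + 0 + 5 = 38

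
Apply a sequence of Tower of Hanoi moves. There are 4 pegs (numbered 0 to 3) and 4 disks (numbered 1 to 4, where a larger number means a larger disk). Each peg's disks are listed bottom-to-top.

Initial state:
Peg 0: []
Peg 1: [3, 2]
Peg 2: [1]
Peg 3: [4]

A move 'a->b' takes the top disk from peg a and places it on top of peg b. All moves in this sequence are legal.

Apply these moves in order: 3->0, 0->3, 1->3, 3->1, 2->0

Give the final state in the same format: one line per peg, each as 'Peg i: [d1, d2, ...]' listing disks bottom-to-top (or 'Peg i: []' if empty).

After move 1 (3->0):
Peg 0: [4]
Peg 1: [3, 2]
Peg 2: [1]
Peg 3: []

After move 2 (0->3):
Peg 0: []
Peg 1: [3, 2]
Peg 2: [1]
Peg 3: [4]

After move 3 (1->3):
Peg 0: []
Peg 1: [3]
Peg 2: [1]
Peg 3: [4, 2]

After move 4 (3->1):
Peg 0: []
Peg 1: [3, 2]
Peg 2: [1]
Peg 3: [4]

After move 5 (2->0):
Peg 0: [1]
Peg 1: [3, 2]
Peg 2: []
Peg 3: [4]

Answer: Peg 0: [1]
Peg 1: [3, 2]
Peg 2: []
Peg 3: [4]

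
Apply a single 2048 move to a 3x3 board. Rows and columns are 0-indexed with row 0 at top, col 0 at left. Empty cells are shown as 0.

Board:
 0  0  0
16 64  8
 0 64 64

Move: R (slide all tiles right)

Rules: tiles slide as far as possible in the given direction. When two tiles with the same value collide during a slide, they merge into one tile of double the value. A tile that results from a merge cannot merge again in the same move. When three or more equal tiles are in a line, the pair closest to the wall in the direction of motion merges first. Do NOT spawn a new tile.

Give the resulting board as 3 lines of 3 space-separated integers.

Answer:   0   0   0
 16  64   8
  0   0 128

Derivation:
Slide right:
row 0: [0, 0, 0] -> [0, 0, 0]
row 1: [16, 64, 8] -> [16, 64, 8]
row 2: [0, 64, 64] -> [0, 0, 128]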